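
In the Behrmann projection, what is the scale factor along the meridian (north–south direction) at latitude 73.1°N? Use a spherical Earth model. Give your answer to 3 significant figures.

The Behrmann projection is cylindrical equal-area with φ₀ = 30°. For cylindrical equal-area with standard parallel φ₀, h = cos φ / cos φ₀ and k = cos φ₀ / cos φ, so h·k = 1.
h = cos 73.1° / cos 30° = 0.2907/0.8660 = 0.3357.

0.336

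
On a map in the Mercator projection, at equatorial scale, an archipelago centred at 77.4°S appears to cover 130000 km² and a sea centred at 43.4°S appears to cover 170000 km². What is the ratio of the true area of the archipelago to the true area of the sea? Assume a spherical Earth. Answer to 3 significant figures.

0.0689

On Mercator the areal scale is sec²φ, so true area = apparent × cos²φ.
True area of archipelago: 130000 × cos²(77.4°) = 130000 × 0.04759 = 6186 km².
True area of sea: 170000 × cos²(43.4°) = 170000 × 0.5279 = 89740 km².
Ratio = 6186 / 89740 ≈ 0.0689.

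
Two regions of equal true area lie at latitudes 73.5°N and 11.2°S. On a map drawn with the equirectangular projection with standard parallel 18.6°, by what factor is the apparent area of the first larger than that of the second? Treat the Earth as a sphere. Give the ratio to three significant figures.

The equidistant cylindrical projection with φ₀ = 18.6° has h = 1 (meridians true) and k = cos φ₀ / cos φ along parallels.
Areal scale at 73.5°: h·k = 1.000 × 3.337 = 3.337.
Areal scale at 11.2°: h·k = 1.000 × 0.9662 = 0.9662.
Ratio = 3.337/0.9662 ≈ 3.45.

3.45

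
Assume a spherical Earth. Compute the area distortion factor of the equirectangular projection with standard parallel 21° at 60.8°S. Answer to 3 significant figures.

1.91

In the equirectangular projection with standard parallel φ₀ = 21° (x = Rλ cos φ₀, y = Rφ), meridians are true-scale (h = 1) and the parallel scale is k = cos φ₀ / cos φ.
Areal scale = h·k = 1 × cos φ₀ / cos φ; at 60.8°, h = 1.000, k = 1.914, so h·k = 1.914.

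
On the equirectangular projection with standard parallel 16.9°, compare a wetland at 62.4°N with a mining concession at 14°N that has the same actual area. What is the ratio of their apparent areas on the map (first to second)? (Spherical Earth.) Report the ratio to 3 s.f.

The equidistant cylindrical projection with φ₀ = 16.9° has h = 1 (meridians true) and k = cos φ₀ / cos φ along parallels.
Areal scale at 62.4°: h·k = 1.000 × 2.065 = 2.065.
Areal scale at 14°: h·k = 1.000 × 0.9861 = 0.9861.
Ratio = 2.065/0.9861 ≈ 2.09.

2.09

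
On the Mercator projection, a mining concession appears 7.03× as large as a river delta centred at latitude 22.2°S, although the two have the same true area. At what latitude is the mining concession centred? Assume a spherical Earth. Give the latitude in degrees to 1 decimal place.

69.6°

For equal true areas on Mercator, apparent areas scale as sec²φ, so the ratio is cos²φ₂ / cos²φ₁.
cos²φ₂ / cos²φ₁ = 7.03  ⇒  cos φ₁ = cos 22.2° / √7.03 = 0.9259/2.651 = 0.3492.
φ₁ = arccos(0.3492) ≈ 69.6°.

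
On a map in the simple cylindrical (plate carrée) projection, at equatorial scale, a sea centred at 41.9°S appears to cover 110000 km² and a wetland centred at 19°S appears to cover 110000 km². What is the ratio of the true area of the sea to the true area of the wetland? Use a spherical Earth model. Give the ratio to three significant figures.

0.787

Plate carrée has h = 1 and k = sec φ, giving areal scale sec φ; true area = (apparent area) · cos φ.
True area of sea: 110000 × cos(41.9°) = 110000 × 0.7443 = 81870 km².
True area of wetland: 110000 × cos(19°) = 110000 × 0.9455 = 104000 km².
Ratio = 81870 / 104000 ≈ 0.787.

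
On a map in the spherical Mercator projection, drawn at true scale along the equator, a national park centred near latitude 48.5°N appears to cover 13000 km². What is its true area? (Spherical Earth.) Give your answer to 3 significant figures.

Mercator is conformal, so the point scale is isotropic: h = k = sec φ = 1/cos φ.
Areal scale = k² = sec²φ = 1/cos²(48.5°) = 1/0.6626² = 2.278.
True area = apparent / (areal scale) = 13000 / 2.278 ≈ 5710 km².

5710 km²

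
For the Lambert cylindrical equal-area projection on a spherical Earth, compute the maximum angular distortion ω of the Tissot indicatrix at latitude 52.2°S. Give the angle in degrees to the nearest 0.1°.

The Lambert cylindrical equal-area projection is the cylindrical equal-area projection with its standard parallel at the equator (φ₀ = 0). A cylindrical equal-area projection with standard parallel φ₀ has meridian scale h = cos φ / cos φ₀ and parallel scale k = cos φ₀ / cos φ (so areas are preserved, h·k = 1).
At 52.2°: h = 0.6129, k = 1.632; principal scales a = 1.632, b = 0.6129.
sin(ω/2) = (a − b)/(a + b) = 1.019/2.244 = 0.4539, so ω = 2 arcsin(0.4539) ≈ 54.0°.

54.0°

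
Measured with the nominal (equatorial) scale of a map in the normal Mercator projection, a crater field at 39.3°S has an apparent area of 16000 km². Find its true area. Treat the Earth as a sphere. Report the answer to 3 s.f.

The Mercator projection is conformal; its linear scale factor is the same in every direction and equals sec φ = 1/cos φ.
Areal scale = k² = sec²φ = 1/cos²(39.3°) = 1/0.7738² = 1.670.
True area = apparent / (areal scale) = 16000 / 1.670 ≈ 9580 km².

9580 km²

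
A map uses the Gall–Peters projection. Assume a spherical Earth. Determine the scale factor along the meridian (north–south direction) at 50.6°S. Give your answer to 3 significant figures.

0.898

Gall–Peters is a cylindrical equal-area projection with standard parallels at ±45°. Cylindrical equal-area (φ₀ = 45°): h = cos φ / cos 45° along meridians, k = cos 45° / cos φ along parallels; h·k = 1.
h = cos 50.6° / cos 45° = 0.6347/0.7071 = 0.8976.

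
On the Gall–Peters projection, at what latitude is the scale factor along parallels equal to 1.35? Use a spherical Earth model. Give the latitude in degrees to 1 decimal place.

58.4°

Gall–Peters is a cylindrical equal-area projection with standard parallels at ±45°. For cylindrical equal-area with standard parallel φ₀, h = cos φ / cos φ₀ and k = cos φ₀ / cos φ, so h·k = 1.
k = cos φ₀ / cos φ = 1.35  ⇒  cos φ = cos 45° / 1.35 = 0.5238.
φ = arccos(0.5238) ≈ 58.4°.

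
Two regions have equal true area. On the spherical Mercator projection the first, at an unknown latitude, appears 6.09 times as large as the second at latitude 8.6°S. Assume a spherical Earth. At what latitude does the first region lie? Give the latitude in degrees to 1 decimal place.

Mercator areal scale is sec²φ, so apparent-area ratio = sec²φ₁ / sec²φ₂ = cos²φ₂ / cos²φ₁.
cos²φ₂ / cos²φ₁ = 6.09  ⇒  cos φ₁ = cos 8.6° / √6.09 = 0.9888/2.468 = 0.4007.
φ₁ = arccos(0.4007) ≈ 66.4°.

66.4°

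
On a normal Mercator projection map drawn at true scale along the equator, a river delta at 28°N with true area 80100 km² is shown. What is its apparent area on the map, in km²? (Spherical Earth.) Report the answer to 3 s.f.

103000 km²

The Mercator projection is conformal; its linear scale factor is the same in every direction and equals sec φ = 1/cos φ.
Areal scale = k² = sec²φ = 1/cos²(28°) = 1/0.8829² = 1.283.
Apparent area = 80100 × 1.283 ≈ 103000 km².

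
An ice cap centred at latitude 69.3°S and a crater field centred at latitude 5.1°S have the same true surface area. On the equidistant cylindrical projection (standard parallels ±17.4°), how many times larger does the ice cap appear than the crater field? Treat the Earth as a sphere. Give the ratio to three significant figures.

2.82

The equidistant cylindrical projection with φ₀ = 17.4° has h = 1 (meridians true) and k = cos φ₀ / cos φ along parallels.
Areal scale at 69.3°: h·k = 1.000 × 2.700 = 2.700.
Areal scale at 5.1°: h·k = 1.000 × 0.9580 = 0.9580.
Ratio = 2.700/0.9580 ≈ 2.82.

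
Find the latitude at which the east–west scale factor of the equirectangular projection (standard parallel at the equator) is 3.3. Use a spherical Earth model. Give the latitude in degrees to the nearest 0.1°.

72.4°

Plate carrée: h = 1, k = sec φ along parallels.
sec φ = 3.3  ⇒  cos φ = 0.3030  ⇒  φ ≈ 72.4°.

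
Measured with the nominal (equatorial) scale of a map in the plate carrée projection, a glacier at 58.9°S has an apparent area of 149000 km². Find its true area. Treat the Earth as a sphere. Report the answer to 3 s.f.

Plate carrée maps x = Rλ, y = Rφ. The meridian scale is h = 1 and the parallel scale is k = 1/cos φ = sec φ.
Areal scale = h·k = 1 × sec φ; at 58.9°, h = 1.000, k = 1.936, so h·k = 1.936.
True area = apparent / (areal scale) = 149000 / 1.936 ≈ 77000 km².

77000 km²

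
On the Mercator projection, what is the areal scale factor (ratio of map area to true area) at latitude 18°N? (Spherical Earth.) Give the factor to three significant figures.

The Mercator projection is conformal; its linear scale factor is the same in every direction and equals sec φ = 1/cos φ.
Areal scale = k² = sec²φ = 1/cos²(18°) = 1/0.9511² = 1.106.

1.11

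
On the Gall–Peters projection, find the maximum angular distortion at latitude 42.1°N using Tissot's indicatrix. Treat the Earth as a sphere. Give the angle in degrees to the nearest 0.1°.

5.5°

Gall–Peters is a cylindrical equal-area projection with standard parallels at ±45°. For cylindrical equal-area with standard parallel φ₀, h = cos φ / cos φ₀ and k = cos φ₀ / cos φ, so h·k = 1.
At 42.1°: h = 1.049, k = 0.9530; principal scales a = 1.049, b = 0.9530.
sin(ω/2) = (a − b)/(a + b) = 0.09631/2.002 = 0.04810, so ω = 2 arcsin(0.04810) ≈ 5.5°.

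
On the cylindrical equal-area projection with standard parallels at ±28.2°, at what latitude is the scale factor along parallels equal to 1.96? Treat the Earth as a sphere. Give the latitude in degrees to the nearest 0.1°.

63.3°

For cylindrical equal-area with standard parallel φ₀, h = cos φ / cos φ₀ and k = cos φ₀ / cos φ, so h·k = 1.
k = cos φ₀ / cos φ = 1.96  ⇒  cos φ = cos 28.2° / 1.96 = 0.4496.
φ = arccos(0.4496) ≈ 63.3°.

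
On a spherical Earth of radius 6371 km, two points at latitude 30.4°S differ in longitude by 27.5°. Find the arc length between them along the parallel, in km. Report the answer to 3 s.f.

Arc length along a parallel = R cos φ · Δλ (with Δλ in radians).
= 6371 × cos 30.4° × (27.5° × π/180) = 6371 × 0.8625 × 0.4800 ≈ 2640 km.

2640 km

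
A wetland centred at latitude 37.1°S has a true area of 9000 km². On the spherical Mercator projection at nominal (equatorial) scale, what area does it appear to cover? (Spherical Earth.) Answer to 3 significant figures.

14100 km²

Mercator is conformal, so the point scale is isotropic: h = k = sec φ = 1/cos φ.
Areal scale = k² = sec²φ = 1/cos²(37.1°) = 1/0.7976² = 1.572.
Apparent area = 9000 × 1.572 ≈ 14100 km².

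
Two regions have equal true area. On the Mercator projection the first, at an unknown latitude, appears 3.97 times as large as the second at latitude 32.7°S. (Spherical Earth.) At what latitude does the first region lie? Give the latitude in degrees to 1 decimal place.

65.0°

Mercator areal scale is sec²φ, so apparent-area ratio = sec²φ₁ / sec²φ₂ = cos²φ₂ / cos²φ₁.
cos²φ₂ / cos²φ₁ = 3.97  ⇒  cos φ₁ = cos 32.7° / √3.97 = 0.8415/1.992 = 0.4223.
φ₁ = arccos(0.4223) ≈ 65.0°.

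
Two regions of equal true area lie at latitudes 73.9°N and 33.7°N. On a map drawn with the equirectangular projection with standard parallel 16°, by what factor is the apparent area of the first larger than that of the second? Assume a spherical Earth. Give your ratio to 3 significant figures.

3.00

The equidistant cylindrical projection with φ₀ = 16° has h = 1 (meridians true) and k = cos φ₀ / cos φ along parallels.
Areal scale at 73.9°: h·k = 1.000 × 3.466 = 3.466.
Areal scale at 33.7°: h·k = 1.000 × 1.155 = 1.155.
Ratio = 3.466/1.155 ≈ 3.00.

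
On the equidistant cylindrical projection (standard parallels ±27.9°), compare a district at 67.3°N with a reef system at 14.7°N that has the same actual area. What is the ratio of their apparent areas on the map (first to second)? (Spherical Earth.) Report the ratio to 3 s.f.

With standard parallel φ₀ = 27.9°, the equirectangular projection gives x = Rλ cos φ₀, y = Rφ, so h = 1 and k = cos 27.9° / cos φ.
Areal scale at 67.3°: h·k = 1.000 × 2.290 = 2.290.
Areal scale at 14.7°: h·k = 1.000 × 0.9137 = 0.9137.
Ratio = 2.290/0.9137 ≈ 2.51.

2.51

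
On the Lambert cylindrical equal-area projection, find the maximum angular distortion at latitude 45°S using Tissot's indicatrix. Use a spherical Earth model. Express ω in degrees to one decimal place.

The Lambert cylindrical equal-area projection is the cylindrical equal-area projection with its standard parallel at the equator (φ₀ = 0). Cylindrical equal-area (φ₀ = 0°): h = cos φ / cos 0° along meridians, k = cos 0° / cos φ along parallels; h·k = 1.
At 45°: h = 0.7071, k = 1.414; principal scales a = 1.414, b = 0.7071.
sin(ω/2) = (a − b)/(a + b) = 0.7071/2.121 = 0.3333, so ω = 2 arcsin(0.3333) ≈ 38.9°.

38.9°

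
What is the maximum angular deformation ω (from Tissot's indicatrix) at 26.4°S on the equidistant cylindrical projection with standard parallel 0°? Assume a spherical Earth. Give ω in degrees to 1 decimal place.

For the equirectangular projection with φ₀ = 0 (plate carrée), h = 1 along meridians and k = sec φ along parallels.
At 26.4°: h = 1.000, k = 1.116; principal scales a = 1.116, b = 1.000.
sin(ω/2) = (a − b)/(a + b) = 0.1164/2.116 = 0.05501, so ω = 2 arcsin(0.05501) ≈ 6.3°.

6.3°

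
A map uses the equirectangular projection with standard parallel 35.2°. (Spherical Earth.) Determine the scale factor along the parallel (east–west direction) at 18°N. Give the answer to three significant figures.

With standard parallel φ₀ = 35.2°, the equirectangular projection gives x = Rλ cos φ₀, y = Rφ, so h = 1 and k = cos 35.2° / cos φ.
k = cos 35.2° / cos 18° = 0.8171/0.9511 = 0.8592.

0.859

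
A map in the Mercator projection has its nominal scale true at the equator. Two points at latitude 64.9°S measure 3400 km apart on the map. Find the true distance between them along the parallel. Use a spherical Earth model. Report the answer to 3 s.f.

1440 km

The Mercator projection is conformal; its linear scale factor is the same in every direction and equals sec φ = 1/cos φ.
Along the parallel at 64.9°, map distances are exaggerated by k = sec 64.9° = 2.357.
True distance = 3400 / 2.357 = 3400 × cos 64.9° ≈ 1440 km.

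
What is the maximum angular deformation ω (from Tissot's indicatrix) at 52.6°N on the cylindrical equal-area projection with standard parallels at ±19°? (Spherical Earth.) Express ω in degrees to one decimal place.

49.1°

Cylindrical equal-area (φ₀ = 19°): h = cos φ / cos 19° along meridians, k = cos 19° / cos φ along parallels; h·k = 1.
At 52.6°: h = 0.6424, k = 1.557; principal scales a = 1.557, b = 0.6424.
sin(ω/2) = (a − b)/(a + b) = 0.9144/2.199 = 0.4158, so ω = 2 arcsin(0.4158) ≈ 49.1°.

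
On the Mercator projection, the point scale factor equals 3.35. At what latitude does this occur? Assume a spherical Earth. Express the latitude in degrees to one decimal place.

Mercator scale is k = sec φ = 1/cos φ.
1/cos φ = 3.35  ⇒  cos φ = 0.2985  ⇒  φ = arccos(0.2985) ≈ 72.6°.

72.6°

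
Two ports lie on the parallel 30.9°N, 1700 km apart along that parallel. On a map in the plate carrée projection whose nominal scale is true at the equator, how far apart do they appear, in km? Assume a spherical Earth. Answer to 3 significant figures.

For the equirectangular projection with φ₀ = 0 (plate carrée), h = 1 along meridians and k = sec φ along parallels.
Along the parallel, k = sec 30.9° = 1/0.8581 = 1.165.
Map distance = 1700 × 1.165 ≈ 1980 km.

1980 km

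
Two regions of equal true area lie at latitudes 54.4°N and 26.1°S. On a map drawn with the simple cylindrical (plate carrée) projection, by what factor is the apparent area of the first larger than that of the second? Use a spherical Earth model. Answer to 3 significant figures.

Plate carrée maps x = Rλ, y = Rφ. The meridian scale is h = 1 and the parallel scale is k = 1/cos φ = sec φ.
Areal scale at 54.4°: h·k = 1.000 × 1.718 = 1.718.
Areal scale at 26.1°: h·k = 1.000 × 1.114 = 1.114.
Ratio = 1.718/1.114 ≈ 1.54.

1.54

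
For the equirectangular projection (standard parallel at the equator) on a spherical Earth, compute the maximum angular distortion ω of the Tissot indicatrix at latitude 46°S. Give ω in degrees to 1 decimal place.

For the equirectangular projection with φ₀ = 0 (plate carrée), h = 1 along meridians and k = sec φ along parallels.
At 46°: h = 1.000, k = 1.440; principal scales a = 1.440, b = 1.000.
sin(ω/2) = (a − b)/(a + b) = 0.4396/2.440 = 0.1802, so ω = 2 arcsin(0.1802) ≈ 20.8°.

20.8°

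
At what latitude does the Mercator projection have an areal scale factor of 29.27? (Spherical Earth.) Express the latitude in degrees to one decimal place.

Mercator areal scale is sec²φ.
sec²φ = 29.27  ⇒  cos²φ = 0.03416  ⇒  cos φ = 0.1848.
φ = arccos(0.1848) ≈ 79.3°.

79.3°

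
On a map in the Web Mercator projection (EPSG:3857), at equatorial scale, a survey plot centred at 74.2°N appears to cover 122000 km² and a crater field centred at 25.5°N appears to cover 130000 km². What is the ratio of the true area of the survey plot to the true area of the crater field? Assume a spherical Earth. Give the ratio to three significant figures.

Since Mercator area scale is 1/cos²φ, the true area equals the apparent area multiplied by cos²φ.
True area of survey plot: 122000 × cos²(74.2°) = 122000 × 0.07414 = 9045 km².
True area of crater field: 130000 × cos²(25.5°) = 130000 × 0.8147 = 105900 km².
Ratio = 9045 / 105900 ≈ 0.0854.

0.0854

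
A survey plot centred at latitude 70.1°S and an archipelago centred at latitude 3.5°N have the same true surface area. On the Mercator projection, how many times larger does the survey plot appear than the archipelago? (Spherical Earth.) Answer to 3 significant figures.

Mercator areal scale is sec²φ.
At 70.1°: sec²(70.1°) = 1/0.3404² = 8.631.
At 3.5°: sec²(3.5°) = 1/0.9981² = 1.004.
Ratio = 8.631/1.004 = cos²(3.5°)/cos²(70.1°) ≈ 8.60.

8.60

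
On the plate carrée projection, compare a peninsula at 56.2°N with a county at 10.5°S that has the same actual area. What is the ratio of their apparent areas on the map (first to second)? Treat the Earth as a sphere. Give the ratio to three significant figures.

For the equirectangular projection with φ₀ = 0 (plate carrée), h = 1 along meridians and k = sec φ along parallels.
Areal scale at 56.2°: h·k = 1.000 × 1.798 = 1.798.
Areal scale at 10.5°: h·k = 1.000 × 1.017 = 1.017.
Ratio = 1.798/1.017 ≈ 1.77.

1.77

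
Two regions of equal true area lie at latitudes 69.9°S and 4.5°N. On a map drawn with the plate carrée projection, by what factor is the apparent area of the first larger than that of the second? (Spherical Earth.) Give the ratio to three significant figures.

2.90

For the equirectangular projection with φ₀ = 0 (plate carrée), h = 1 along meridians and k = sec φ along parallels.
Areal scale at 69.9°: h·k = 1.000 × 2.910 = 2.910.
Areal scale at 4.5°: h·k = 1.000 × 1.003 = 1.003.
Ratio = 2.910/1.003 ≈ 2.90.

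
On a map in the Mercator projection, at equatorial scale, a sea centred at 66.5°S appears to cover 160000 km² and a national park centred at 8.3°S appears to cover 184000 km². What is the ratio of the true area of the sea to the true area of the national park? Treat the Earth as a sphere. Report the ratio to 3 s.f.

0.141

Since Mercator area scale is 1/cos²φ, the true area equals the apparent area multiplied by cos²φ.
True area of sea: 160000 × cos²(66.5°) = 160000 × 0.1590 = 25440 km².
True area of national park: 184000 × cos²(8.3°) = 184000 × 0.9792 = 180200 km².
Ratio = 25440 / 180200 ≈ 0.141.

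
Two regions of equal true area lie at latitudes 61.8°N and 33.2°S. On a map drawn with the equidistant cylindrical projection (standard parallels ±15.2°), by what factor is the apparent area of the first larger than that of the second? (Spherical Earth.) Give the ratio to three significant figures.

With standard parallel φ₀ = 15.2°, the equirectangular projection gives x = Rλ cos φ₀, y = Rφ, so h = 1 and k = cos 15.2° / cos φ.
Areal scale at 61.8°: h·k = 1.000 × 2.042 = 2.042.
Areal scale at 33.2°: h·k = 1.000 × 1.153 = 1.153.
Ratio = 2.042/1.153 ≈ 1.77.

1.77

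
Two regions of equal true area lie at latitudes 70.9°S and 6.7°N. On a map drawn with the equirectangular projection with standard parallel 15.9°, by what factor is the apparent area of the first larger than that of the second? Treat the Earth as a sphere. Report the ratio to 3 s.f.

In the equirectangular projection with standard parallel φ₀ = 15.9° (x = Rλ cos φ₀, y = Rφ), meridians are true-scale (h = 1) and the parallel scale is k = cos φ₀ / cos φ.
Areal scale at 70.9°: h·k = 1.000 × 2.939 = 2.939.
Areal scale at 6.7°: h·k = 1.000 × 0.9684 = 0.9684.
Ratio = 2.939/0.9684 ≈ 3.04.

3.04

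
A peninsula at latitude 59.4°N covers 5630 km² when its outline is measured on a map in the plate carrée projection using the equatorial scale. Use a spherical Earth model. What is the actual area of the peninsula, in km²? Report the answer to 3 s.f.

Plate carrée maps x = Rλ, y = Rφ. The meridian scale is h = 1 and the parallel scale is k = 1/cos φ = sec φ.
Areal scale = h·k = 1 × sec φ; at 59.4°, h = 1.000, k = 1.964, so h·k = 1.964.
True area = apparent / (areal scale) = 5630 / 1.964 ≈ 2870 km².

2870 km²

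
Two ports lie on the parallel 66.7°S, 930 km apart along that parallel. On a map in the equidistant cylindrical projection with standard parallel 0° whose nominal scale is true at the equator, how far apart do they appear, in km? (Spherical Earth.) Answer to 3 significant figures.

2350 km

In the plate carrée (x = Rλ, y = Rφ), meridians are true-scale (h = 1) and parallels are stretched by k = sec φ.
Along the parallel, k = sec 66.7° = 1/0.3955 = 2.528.
Map distance = 930 × 2.528 ≈ 2350 km.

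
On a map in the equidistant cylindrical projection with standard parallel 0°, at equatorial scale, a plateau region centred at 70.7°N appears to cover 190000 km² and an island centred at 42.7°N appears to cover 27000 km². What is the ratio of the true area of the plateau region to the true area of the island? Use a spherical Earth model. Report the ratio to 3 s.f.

3.16

Plate carrée has h = 1 and k = sec φ, giving areal scale sec φ; true area = (apparent area) · cos φ.
True area of plateau region: 190000 × cos(70.7°) = 190000 × 0.3305 = 62800 km².
True area of island: 27000 × cos(42.7°) = 27000 × 0.7349 = 19840 km².
Ratio = 62800 / 19840 ≈ 3.16.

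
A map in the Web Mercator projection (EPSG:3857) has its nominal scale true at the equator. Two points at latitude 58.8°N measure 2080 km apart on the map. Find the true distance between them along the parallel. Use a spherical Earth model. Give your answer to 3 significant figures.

1080 km

For Mercator, h = k = sec φ (a conformal cylindrical projection has a single point scale, 1/cos φ).
Along the parallel at 58.8°, map distances are exaggerated by k = sec 58.8° = 1.930.
True distance = 2080 / 1.930 = 2080 × cos 58.8° ≈ 1080 km.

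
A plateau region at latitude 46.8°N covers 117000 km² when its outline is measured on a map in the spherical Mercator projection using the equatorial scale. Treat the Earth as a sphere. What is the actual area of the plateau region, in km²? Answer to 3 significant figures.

54800 km²

For Mercator, h = k = sec φ (a conformal cylindrical projection has a single point scale, 1/cos φ).
Areal scale = k² = sec²φ = 1/cos²(46.8°) = 1/0.6845² = 2.134.
True area = apparent / (areal scale) = 117000 / 2.134 ≈ 54800 km².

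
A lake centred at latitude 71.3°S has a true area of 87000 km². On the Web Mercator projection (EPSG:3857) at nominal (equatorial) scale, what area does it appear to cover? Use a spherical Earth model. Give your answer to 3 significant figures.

Mercator is conformal, so the point scale is isotropic: h = k = sec φ = 1/cos φ.
Areal scale = k² = sec²φ = 1/cos²(71.3°) = 1/0.3206² = 9.728.
Apparent area = 87000 × 9.728 ≈ 846000 km².

846000 km²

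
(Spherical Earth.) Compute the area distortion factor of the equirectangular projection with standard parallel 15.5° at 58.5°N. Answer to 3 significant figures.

The equidistant cylindrical projection with φ₀ = 15.5° has h = 1 (meridians true) and k = cos φ₀ / cos φ along parallels.
Areal scale = h·k = 1 × cos φ₀ / cos φ; at 58.5°, h = 1.000, k = 1.844, so h·k = 1.844.

1.84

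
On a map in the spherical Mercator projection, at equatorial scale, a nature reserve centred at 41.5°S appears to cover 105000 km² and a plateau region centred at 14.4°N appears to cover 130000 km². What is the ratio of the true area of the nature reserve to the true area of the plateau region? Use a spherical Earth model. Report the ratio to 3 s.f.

Since Mercator area scale is 1/cos²φ, the true area equals the apparent area multiplied by cos²φ.
True area of nature reserve: 105000 × cos²(41.5°) = 105000 × 0.5609 = 58900 km².
True area of plateau region: 130000 × cos²(14.4°) = 130000 × 0.9382 = 122000 km².
Ratio = 58900 / 122000 ≈ 0.483.

0.483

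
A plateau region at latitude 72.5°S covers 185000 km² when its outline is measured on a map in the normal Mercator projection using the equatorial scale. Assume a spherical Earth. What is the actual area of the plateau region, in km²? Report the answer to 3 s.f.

For Mercator, h = k = sec φ (a conformal cylindrical projection has a single point scale, 1/cos φ).
Areal scale = k² = sec²φ = 1/cos²(72.5°) = 1/0.3007² = 11.06.
True area = apparent / (areal scale) = 185000 / 11.06 ≈ 16700 km².

16700 km²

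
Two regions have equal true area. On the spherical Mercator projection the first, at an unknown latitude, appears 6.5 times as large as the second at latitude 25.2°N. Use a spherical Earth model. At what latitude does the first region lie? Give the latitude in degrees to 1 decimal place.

69.2°

On Mercator, (apparent₁)/(apparent₂) = sec²φ₁ / sec²φ₂ when true areas are equal.
cos²φ₂ / cos²φ₁ = 6.5  ⇒  cos φ₁ = cos 25.2° / √6.5 = 0.9048/2.550 = 0.3549.
φ₁ = arccos(0.3549) ≈ 69.2°.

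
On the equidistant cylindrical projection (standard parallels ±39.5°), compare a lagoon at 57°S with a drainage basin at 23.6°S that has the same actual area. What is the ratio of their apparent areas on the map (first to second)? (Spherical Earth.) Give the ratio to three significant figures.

With standard parallel φ₀ = 39.5°, the equirectangular projection gives x = Rλ cos φ₀, y = Rφ, so h = 1 and k = cos 39.5° / cos φ.
Areal scale at 57°: h·k = 1.000 × 1.417 = 1.417.
Areal scale at 23.6°: h·k = 1.000 × 0.8421 = 0.8421.
Ratio = 1.417/0.8421 ≈ 1.68.

1.68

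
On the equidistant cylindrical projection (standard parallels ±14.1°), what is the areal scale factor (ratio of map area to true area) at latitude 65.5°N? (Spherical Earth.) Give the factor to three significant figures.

The equidistant cylindrical projection with φ₀ = 14.1° has h = 1 (meridians true) and k = cos φ₀ / cos φ along parallels.
Areal scale = h·k = 1 × cos φ₀ / cos φ; at 65.5°, h = 1.000, k = 2.339, so h·k = 2.339.

2.34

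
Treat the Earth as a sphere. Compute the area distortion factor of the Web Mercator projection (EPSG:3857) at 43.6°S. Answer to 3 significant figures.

1.91

Mercator is conformal, so the point scale is isotropic: h = k = sec φ = 1/cos φ.
Areal scale = k² = sec²φ = 1/cos²(43.6°) = 1/0.7242² = 1.907.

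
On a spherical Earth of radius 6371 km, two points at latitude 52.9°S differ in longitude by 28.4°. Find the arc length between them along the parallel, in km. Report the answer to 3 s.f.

Arc length along a parallel = R cos φ · Δλ (with Δλ in radians).
= 6371 × cos 52.9° × (28.4° × π/180) = 6371 × 0.6032 × 0.4957 ≈ 1900 km.

1900 km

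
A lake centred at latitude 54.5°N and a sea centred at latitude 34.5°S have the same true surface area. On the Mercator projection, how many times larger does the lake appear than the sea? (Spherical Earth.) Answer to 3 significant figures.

Mercator is conformal with k = sec φ, so areal scale = k² = sec²φ.
At 54.5°: sec²(54.5°) = 1/0.5807² = 2.965.
At 34.5°: sec²(34.5°) = 1/0.8241² = 1.472.
Ratio = 2.965/1.472 = cos²(34.5°)/cos²(54.5°) ≈ 2.01.

2.01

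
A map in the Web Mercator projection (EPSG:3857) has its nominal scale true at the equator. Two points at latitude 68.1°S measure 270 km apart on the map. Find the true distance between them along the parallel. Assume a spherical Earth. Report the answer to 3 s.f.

Mercator is conformal, so the point scale is isotropic: h = k = sec φ = 1/cos φ.
Along the parallel at 68.1°, map distances are exaggerated by k = sec 68.1° = 2.681.
True distance = 270 / 2.681 = 270 × cos 68.1° ≈ 101 km.

101 km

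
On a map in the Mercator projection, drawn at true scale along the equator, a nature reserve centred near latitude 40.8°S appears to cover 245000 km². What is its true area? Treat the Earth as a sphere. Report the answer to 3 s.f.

Mercator is conformal, so the point scale is isotropic: h = k = sec φ = 1/cos φ.
Areal scale = k² = sec²φ = 1/cos²(40.8°) = 1/0.7570² = 1.745.
True area = apparent / (areal scale) = 245000 / 1.745 ≈ 140000 km².

140000 km²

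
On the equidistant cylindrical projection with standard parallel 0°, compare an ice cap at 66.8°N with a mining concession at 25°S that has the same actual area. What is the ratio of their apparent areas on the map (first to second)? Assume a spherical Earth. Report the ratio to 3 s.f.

2.30

Plate carrée maps x = Rλ, y = Rφ. The meridian scale is h = 1 and the parallel scale is k = 1/cos φ = sec φ.
Areal scale at 66.8°: h·k = 1.000 × 2.538 = 2.538.
Areal scale at 25°: h·k = 1.000 × 1.103 = 1.103.
Ratio = 2.538/1.103 ≈ 2.30.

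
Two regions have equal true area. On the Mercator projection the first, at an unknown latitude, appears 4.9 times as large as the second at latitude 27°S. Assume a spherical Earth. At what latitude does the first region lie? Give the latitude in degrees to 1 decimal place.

66.3°

On Mercator, (apparent₁)/(apparent₂) = sec²φ₁ / sec²φ₂ when true areas are equal.
cos²φ₂ / cos²φ₁ = 4.9  ⇒  cos φ₁ = cos 27° / √4.9 = 0.8910/2.214 = 0.4025.
φ₁ = arccos(0.4025) ≈ 66.3°.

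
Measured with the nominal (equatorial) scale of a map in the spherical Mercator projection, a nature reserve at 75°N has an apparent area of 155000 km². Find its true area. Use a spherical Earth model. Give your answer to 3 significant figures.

For Mercator, h = k = sec φ (a conformal cylindrical projection has a single point scale, 1/cos φ).
Areal scale = k² = sec²φ = 1/cos²(75°) = 1/0.2588² = 14.93.
True area = apparent / (areal scale) = 155000 / 14.93 ≈ 10400 km².

10400 km²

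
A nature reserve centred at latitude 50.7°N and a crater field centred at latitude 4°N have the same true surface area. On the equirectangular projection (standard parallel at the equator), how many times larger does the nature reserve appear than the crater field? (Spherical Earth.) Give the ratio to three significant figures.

For the equirectangular projection with φ₀ = 0 (plate carrée), h = 1 along meridians and k = sec φ along parallels.
Areal scale at 50.7°: h·k = 1.000 × 1.579 = 1.579.
Areal scale at 4°: h·k = 1.000 × 1.002 = 1.002.
Ratio = 1.579/1.002 ≈ 1.57.

1.57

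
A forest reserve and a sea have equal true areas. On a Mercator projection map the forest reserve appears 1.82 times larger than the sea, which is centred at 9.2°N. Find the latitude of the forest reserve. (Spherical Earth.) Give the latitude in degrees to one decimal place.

43.0°

Mercator areal scale is sec²φ, so apparent-area ratio = sec²φ₁ / sec²φ₂ = cos²φ₂ / cos²φ₁.
cos²φ₂ / cos²φ₁ = 1.82  ⇒  cos φ₁ = cos 9.2° / √1.82 = 0.9871/1.349 = 0.7317.
φ₁ = arccos(0.7317) ≈ 43.0°.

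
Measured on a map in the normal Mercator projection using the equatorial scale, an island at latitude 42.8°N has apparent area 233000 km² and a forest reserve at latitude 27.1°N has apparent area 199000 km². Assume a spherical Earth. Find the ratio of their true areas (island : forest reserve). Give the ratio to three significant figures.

Since Mercator area scale is 1/cos²φ, the true area equals the apparent area multiplied by cos²φ.
True area of island: 233000 × cos²(42.8°) = 233000 × 0.5384 = 125400 km².
True area of forest reserve: 199000 × cos²(27.1°) = 199000 × 0.7925 = 157700 km².
Ratio = 125400 / 157700 ≈ 0.795.

0.795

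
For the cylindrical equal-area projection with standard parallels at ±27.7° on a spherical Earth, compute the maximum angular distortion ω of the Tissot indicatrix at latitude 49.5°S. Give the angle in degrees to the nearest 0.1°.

A cylindrical equal-area projection with standard parallel φ₀ has meridian scale h = cos φ / cos φ₀ and parallel scale k = cos φ₀ / cos φ (so areas are preserved, h·k = 1).
At 49.5°: h = 0.7335, k = 1.363; principal scales a = 1.363, b = 0.7335.
sin(ω/2) = (a − b)/(a + b) = 0.6298/2.097 = 0.3004, so ω = 2 arcsin(0.3004) ≈ 35.0°.

35.0°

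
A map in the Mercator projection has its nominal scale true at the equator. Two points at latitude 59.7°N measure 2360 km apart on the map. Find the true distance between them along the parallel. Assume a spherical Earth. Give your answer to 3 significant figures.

1190 km

The Mercator projection is conformal; its linear scale factor is the same in every direction and equals sec φ = 1/cos φ.
Along the parallel at 59.7°, map distances are exaggerated by k = sec 59.7° = 1.982.
True distance = 2360 / 1.982 = 2360 × cos 59.7° ≈ 1190 km.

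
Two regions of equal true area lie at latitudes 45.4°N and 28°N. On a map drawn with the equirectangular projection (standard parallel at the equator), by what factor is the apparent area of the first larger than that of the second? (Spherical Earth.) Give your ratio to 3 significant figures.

For the equirectangular projection with φ₀ = 0 (plate carrée), h = 1 along meridians and k = sec φ along parallels.
Areal scale at 45.4°: h·k = 1.000 × 1.424 = 1.424.
Areal scale at 28°: h·k = 1.000 × 1.133 = 1.133.
Ratio = 1.424/1.133 ≈ 1.26.

1.26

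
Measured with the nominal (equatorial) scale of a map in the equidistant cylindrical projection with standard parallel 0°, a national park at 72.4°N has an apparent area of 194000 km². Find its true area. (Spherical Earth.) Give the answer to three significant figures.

58700 km²

Plate carrée maps x = Rλ, y = Rφ. The meridian scale is h = 1 and the parallel scale is k = 1/cos φ = sec φ.
Areal scale = h·k = 1 × sec φ; at 72.4°, h = 1.000, k = 3.307, so h·k = 3.307.
True area = apparent / (areal scale) = 194000 / 3.307 ≈ 58700 km².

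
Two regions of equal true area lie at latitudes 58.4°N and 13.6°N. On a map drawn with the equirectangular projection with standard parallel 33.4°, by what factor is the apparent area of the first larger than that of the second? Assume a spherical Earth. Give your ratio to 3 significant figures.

In the equirectangular projection with standard parallel φ₀ = 33.4° (x = Rλ cos φ₀, y = Rφ), meridians are true-scale (h = 1) and the parallel scale is k = cos φ₀ / cos φ.
Areal scale at 58.4°: h·k = 1.000 × 1.593 = 1.593.
Areal scale at 13.6°: h·k = 1.000 × 0.8589 = 0.8589.
Ratio = 1.593/0.8589 ≈ 1.85.

1.85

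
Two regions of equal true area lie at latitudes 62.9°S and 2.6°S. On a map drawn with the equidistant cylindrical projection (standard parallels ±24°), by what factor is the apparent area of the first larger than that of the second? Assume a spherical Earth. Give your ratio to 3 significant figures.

2.19

With standard parallel φ₀ = 24°, the equirectangular projection gives x = Rλ cos φ₀, y = Rφ, so h = 1 and k = cos 24° / cos φ.
Areal scale at 62.9°: h·k = 1.000 × 2.005 = 2.005.
Areal scale at 2.6°: h·k = 1.000 × 0.9145 = 0.9145.
Ratio = 2.005/0.9145 ≈ 2.19.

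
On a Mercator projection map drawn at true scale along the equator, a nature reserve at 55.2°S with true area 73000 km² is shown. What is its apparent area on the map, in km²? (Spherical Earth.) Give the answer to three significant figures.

224000 km²

The Mercator projection is conformal; its linear scale factor is the same in every direction and equals sec φ = 1/cos φ.
Areal scale = k² = sec²φ = 1/cos²(55.2°) = 1/0.5707² = 3.070.
Apparent area = 73000 × 3.070 ≈ 224000 km².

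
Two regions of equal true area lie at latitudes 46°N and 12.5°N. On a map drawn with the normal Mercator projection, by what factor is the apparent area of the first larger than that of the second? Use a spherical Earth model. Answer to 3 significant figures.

1.98

Mercator is conformal with k = sec φ, so areal scale = k² = sec²φ.
At 46°: sec²(46°) = 1/0.6947² = 2.072.
At 12.5°: sec²(12.5°) = 1/0.9763² = 1.049.
Ratio = 2.072/1.049 = cos²(12.5°)/cos²(46°) ≈ 1.98.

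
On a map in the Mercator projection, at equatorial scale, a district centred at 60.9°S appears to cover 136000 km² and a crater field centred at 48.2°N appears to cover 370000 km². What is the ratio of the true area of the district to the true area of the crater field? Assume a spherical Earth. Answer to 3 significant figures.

Since Mercator area scale is 1/cos²φ, the true area equals the apparent area multiplied by cos²φ.
True area of district: 136000 × cos²(60.9°) = 136000 × 0.2365 = 32170 km².
True area of crater field: 370000 × cos²(48.2°) = 370000 × 0.4443 = 164400 km².
Ratio = 32170 / 164400 ≈ 0.196.

0.196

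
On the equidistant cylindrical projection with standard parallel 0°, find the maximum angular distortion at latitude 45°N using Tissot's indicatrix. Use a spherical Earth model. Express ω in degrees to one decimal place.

19.8°

Plate carrée maps x = Rλ, y = Rφ. The meridian scale is h = 1 and the parallel scale is k = 1/cos φ = sec φ.
At 45°: h = 1.000, k = 1.414; principal scales a = 1.414, b = 1.000.
sin(ω/2) = (a − b)/(a + b) = 0.4142/2.414 = 0.1716, so ω = 2 arcsin(0.1716) ≈ 19.8°.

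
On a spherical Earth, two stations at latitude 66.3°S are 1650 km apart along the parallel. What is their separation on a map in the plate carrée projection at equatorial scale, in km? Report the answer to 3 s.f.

Plate carrée maps x = Rλ, y = Rφ. The meridian scale is h = 1 and the parallel scale is k = 1/cos φ = sec φ.
Along the parallel, k = sec 66.3° = 1/0.4019 = 2.488.
Map distance = 1650 × 2.488 ≈ 4110 km.

4110 km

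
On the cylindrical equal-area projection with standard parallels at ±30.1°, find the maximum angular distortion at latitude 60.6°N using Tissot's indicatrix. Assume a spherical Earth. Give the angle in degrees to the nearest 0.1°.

A cylindrical equal-area projection with standard parallel φ₀ has meridian scale h = cos φ / cos φ₀ and parallel scale k = cos φ₀ / cos φ (so areas are preserved, h·k = 1).
At 60.6°: h = 0.5674, k = 1.762; principal scales a = 1.762, b = 0.5674.
sin(ω/2) = (a − b)/(a + b) = 1.195/2.330 = 0.5129, so ω = 2 arcsin(0.5129) ≈ 61.7°.

61.7°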